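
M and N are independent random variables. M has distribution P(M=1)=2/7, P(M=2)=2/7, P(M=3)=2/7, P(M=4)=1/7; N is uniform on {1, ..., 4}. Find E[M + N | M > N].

P(M > N) = 9/28.
Summing (M+N)·P(x,y) over outcomes with M > N gives 3/2.
E[M + N | M > N] = (3/2) / (9/28) = 14/3.

14/3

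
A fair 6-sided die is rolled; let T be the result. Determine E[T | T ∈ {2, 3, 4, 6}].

P(T ∈ {2, 3, 4, 6}) = 2/3.
Σ over the event: 2·1/6 + 3·1/6 + 4·1/6 + 6·1/6 = 5/2.
E[T | T ∈ {2, 3, 4, 6}] = (5/2) / (2/3) = 15/4.

15/4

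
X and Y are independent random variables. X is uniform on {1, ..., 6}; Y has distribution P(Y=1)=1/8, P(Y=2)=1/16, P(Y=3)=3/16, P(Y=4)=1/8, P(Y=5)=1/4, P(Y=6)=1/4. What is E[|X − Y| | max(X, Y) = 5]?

59/28

P(max(X, Y) = 5) = 7/24.
Summing |X−Y|·P(x,y) over outcomes with max(X, Y) = 5 gives 59/96.
E[|X − Y| | max(X, Y) = 5] = (59/96) / (7/24) = 59/28.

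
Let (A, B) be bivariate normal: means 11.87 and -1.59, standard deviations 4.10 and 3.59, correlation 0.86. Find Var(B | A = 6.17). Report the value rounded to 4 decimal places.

3.3561

Var(B | A=x) = (1 − ρ²)·σ_B².
Var(B | A=6.17) = (3.59)²·(1 − (0.86)²) = 12.8881·0.2604 = 3.3561.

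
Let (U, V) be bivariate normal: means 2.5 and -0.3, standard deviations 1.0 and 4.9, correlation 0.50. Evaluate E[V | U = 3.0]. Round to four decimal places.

0.9250

The regression of V on U has slope ρ·σ_V/σ_U and passes through (μ_U, μ_V).
E[V | U=3.0] = -0.3 + (0.50)·(4.9/1.0)·(3.0 − (2.5)) = -0.3 + (2.45)·(0.5) = 0.9250.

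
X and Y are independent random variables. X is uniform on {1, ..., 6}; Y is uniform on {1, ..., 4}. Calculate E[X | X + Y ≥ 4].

80/21

P(X + Y ≥ 4) = 7/8.
Summing X·P(x,y) over outcomes with X + Y ≥ 4 gives 10/3.
E[X | X + Y ≥ 4] = (10/3) / (7/8) = 80/21.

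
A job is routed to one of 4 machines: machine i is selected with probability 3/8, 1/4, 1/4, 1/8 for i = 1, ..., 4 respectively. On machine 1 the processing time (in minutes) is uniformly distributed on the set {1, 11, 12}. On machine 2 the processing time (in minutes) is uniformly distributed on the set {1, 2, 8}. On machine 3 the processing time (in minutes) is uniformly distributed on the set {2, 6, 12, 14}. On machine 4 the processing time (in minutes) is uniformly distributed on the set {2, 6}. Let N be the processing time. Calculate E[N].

157/24

E[N | machine 1] = (1+11+12)/3 = 8.
E[N | machine 2] = (1+2+8)/3 = 11/3.
E[N | machine 3] = (2+6+12+14)/4 = 17/2.
E[N | machine 4] = (2+6)/2 = 4.
By the law of total expectation,
E[N] = (3/8)·(8) + (1/4)·(11/3) + (1/4)·(17/2) + (1/8)·(4) = 157/24.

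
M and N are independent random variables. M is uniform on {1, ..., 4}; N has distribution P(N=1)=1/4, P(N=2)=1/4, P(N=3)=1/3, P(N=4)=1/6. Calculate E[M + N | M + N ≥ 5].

172/29

P(M + N ≥ 5) = 29/48.
Summing (M+N)·P(x,y) over outcomes with M + N ≥ 5 gives 43/12.
E[M + N | M + N ≥ 5] = (43/12) / (29/48) = 172/29.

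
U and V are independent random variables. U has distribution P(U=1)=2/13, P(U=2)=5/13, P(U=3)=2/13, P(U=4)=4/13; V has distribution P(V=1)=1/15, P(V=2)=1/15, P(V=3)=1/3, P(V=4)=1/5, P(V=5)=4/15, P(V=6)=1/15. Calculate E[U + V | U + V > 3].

P(U + V > 3) = 62/65.
Summing (U+V)·P(x,y) over outcomes with U + V > 3 gives 1213/195.
E[U + V | U + V > 3] = (1213/195) / (62/65) = 1213/186.

1213/186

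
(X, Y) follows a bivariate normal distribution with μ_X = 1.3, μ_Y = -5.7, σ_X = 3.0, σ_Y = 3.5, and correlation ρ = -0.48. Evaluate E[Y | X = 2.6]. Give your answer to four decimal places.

For a bivariate normal, E[Y | X=x] = μ_Y + ρ·(σ_Y/σ_X)·(x − μ_X).
E[Y | X=2.6] = -5.7 + (-0.48)·(3.5/3.0)·(2.6 − (1.3)) = -5.7 + (-0.56)·(1.3) = -6.4280.

-6.4280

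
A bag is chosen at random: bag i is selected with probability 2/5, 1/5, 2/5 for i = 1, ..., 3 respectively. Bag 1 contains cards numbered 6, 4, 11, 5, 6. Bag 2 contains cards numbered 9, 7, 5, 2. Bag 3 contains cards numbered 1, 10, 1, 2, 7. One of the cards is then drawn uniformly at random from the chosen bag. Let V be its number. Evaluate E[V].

E[V | bag 1] = (6+4+11+5+6)/5 = 32/5.
E[V | bag 2] = (9+7+5+2)/4 = 23/4.
E[V | bag 3] = (1+10+1+2+7)/5 = 21/5.
E[V] = (2/5)·(32/5) + (1/5)·(23/4) + (2/5)·(21/5) = 539/100.

539/100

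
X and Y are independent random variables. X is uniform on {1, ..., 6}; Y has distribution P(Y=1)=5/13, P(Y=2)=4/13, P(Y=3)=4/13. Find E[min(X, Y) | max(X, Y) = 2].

P(max(X, Y) = 2) = 1/6.
Summing min(X,Y)·P(x,y) over outcomes with max(X, Y) = 2 gives 17/78.
E[min(X, Y) | max(X, Y) = 2] = (17/78) / (1/6) = 17/13.

17/13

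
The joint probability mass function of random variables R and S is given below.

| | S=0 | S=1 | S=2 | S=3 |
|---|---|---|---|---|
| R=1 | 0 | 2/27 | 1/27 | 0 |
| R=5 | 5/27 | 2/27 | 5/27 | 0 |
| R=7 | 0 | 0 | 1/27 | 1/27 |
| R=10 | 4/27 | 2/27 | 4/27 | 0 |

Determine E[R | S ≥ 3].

7

P(S ≥ 3) = 1/27.
Σ R·P over the event = 7·(1/27) = 7/27.
E[R | S ≥ 3] = (7/27) / (1/27) = 7.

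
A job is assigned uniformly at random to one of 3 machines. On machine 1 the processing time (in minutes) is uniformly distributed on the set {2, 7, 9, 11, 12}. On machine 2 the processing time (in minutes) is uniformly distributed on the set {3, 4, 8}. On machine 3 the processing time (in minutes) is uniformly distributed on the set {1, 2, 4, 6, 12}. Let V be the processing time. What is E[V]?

E[V | machine 1] = (2+7+9+11+12)/5 = 41/5.
E[V | machine 2] = (3+4+8)/3 = 5.
E[V | machine 3] = (1+2+4+6+12)/5 = 5.
By the law of total expectation,
E[V] = (1/3)·(41/5) + (1/3)·(5) + (1/3)·(5) = 91/15.

91/15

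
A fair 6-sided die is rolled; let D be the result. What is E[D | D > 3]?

Given D > 3, D is equally likely to be any of {4, 5, 6}.
E[D | D > 3] = (4 + 5 + 6) / 3 = 5.

5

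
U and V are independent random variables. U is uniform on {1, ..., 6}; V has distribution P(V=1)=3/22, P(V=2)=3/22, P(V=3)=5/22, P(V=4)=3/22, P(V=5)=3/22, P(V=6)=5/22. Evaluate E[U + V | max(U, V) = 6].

438/47

P(max(U, V) = 6) = 47/132.
Summing (U+V)·P(x,y) over outcomes with max(U, V) = 6 gives 73/22.
E[U + V | max(U, V) = 6] = (73/22) / (47/132) = 438/47.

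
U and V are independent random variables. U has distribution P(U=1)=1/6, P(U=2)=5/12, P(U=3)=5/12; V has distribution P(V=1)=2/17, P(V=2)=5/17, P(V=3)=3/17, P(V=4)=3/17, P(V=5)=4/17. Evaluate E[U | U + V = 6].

83/38

P(U + V = 6) = 19/102.
Summing U·P(x,y) over outcomes with U + V = 6 gives 83/204.
E[U | U + V = 6] = (83/204) / (19/102) = 83/38.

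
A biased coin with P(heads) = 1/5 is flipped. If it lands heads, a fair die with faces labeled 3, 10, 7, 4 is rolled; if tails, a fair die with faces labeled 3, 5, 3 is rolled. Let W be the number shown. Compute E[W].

62/15

E[W | heads] = (3+10+7+4)/4 = 6.
E[W | tails] = (3+5+3)/3 = 11/3.
By the law of total expectation,
E[W] = (1/5)·(6) + (4/5)·(11/3) = 62/15.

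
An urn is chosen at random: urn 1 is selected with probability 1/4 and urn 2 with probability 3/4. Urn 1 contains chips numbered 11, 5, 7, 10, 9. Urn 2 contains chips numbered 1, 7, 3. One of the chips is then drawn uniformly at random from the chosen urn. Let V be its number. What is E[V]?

97/20

E[V | urn 1] = (11+5+7+10+9)/5 = 42/5.
E[V | urn 2] = (1+7+3)/3 = 11/3.
E[V] = (1/4)·(42/5) + (3/4)·(11/3) = 97/20.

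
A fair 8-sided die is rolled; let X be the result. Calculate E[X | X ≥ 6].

Given X ≥ 6, X is equally likely to be any of {6, 7, 8}.
E[X | X ≥ 6] = (6 + 7 + 8) / 3 = 7.

7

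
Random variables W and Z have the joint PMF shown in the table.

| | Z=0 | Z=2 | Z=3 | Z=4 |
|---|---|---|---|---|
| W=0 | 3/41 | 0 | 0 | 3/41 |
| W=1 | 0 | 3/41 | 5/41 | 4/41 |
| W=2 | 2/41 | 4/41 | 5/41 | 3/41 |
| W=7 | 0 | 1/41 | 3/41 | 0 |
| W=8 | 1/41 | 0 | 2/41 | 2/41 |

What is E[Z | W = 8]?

14/5

P(W = 8) = 5/41.
Σ Z·P over the event = 0·(1/41) + 3·(2/41) + 4·(2/41) = 14/41.
E[Z | W = 8] = (14/41) / (5/41) = 14/5.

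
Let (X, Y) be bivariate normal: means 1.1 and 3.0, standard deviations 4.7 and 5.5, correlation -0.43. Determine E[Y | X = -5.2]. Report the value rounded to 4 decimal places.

For a bivariate normal, E[Y | X=x] = μ_Y + ρ·(σ_Y/σ_X)·(x − μ_X).
E[Y | X=-5.2] = 3.0 + (-0.43)·(5.5/4.7)·(-5.2 − (1.1)) = 3.0 + (-0.50319)·(-6.3) = 6.1701.

6.1701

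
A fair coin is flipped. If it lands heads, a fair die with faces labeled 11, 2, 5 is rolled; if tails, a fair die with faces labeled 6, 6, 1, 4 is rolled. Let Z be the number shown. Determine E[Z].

41/8

E[Z | heads] = (11+2+5)/3 = 6.
E[Z | tails] = (6+6+1+4)/4 = 17/4.
E[Z] = (1/2)·(6) + (1/2)·(17/4) = 41/8.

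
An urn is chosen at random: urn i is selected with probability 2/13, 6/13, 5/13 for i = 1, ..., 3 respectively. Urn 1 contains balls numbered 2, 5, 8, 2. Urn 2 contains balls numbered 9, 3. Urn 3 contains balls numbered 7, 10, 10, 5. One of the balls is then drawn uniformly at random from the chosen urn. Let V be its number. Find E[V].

13/2

E[V | urn 1] = (2+5+8+2)/4 = 17/4.
E[V | urn 2] = (9+3)/2 = 6.
E[V | urn 3] = (7+10+10+5)/4 = 8.
E[V] = (2/13)·(17/4) + (6/13)·(6) + (5/13)·(8) = 13/2.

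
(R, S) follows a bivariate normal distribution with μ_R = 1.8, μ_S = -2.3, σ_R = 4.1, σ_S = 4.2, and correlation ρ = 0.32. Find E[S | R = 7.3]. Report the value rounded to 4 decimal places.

-0.4971

E[S | R=x] = μ_S + ρ(σ_S/σ_R)(x − μ_R) for jointly normal variables.
E[S | R=7.3] = -2.3 + (0.32)·(4.2/4.1)·(7.3 − (1.8)) = -2.3 + (0.3278)·(5.5) = -0.4971.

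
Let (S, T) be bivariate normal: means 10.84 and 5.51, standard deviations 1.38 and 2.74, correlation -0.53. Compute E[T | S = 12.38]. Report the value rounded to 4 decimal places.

3.8894

The regression of T on S has slope ρ·σ_T/σ_S and passes through (μ_S, μ_T).
E[T | S=12.38] = 5.51 + (-0.53)·(2.74/1.38)·(12.38 − (10.84)) = 5.51 + (-1.05232)·(1.54) = 3.8894.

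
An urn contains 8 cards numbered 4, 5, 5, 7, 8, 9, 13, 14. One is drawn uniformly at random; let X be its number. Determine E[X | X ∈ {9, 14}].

23/2

P(X ∈ {9, 14}) = 1/4.
Σ over the event: 9·1/8 + 14·1/8 = 23/8.
E[X | X ∈ {9, 14}] = (23/8) / (1/4) = 23/2.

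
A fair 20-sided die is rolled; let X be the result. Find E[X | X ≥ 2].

11

P(X ≥ 2) = 19/20.
E[X | X ≥ 2] = (209/20) / (19/20) = 11.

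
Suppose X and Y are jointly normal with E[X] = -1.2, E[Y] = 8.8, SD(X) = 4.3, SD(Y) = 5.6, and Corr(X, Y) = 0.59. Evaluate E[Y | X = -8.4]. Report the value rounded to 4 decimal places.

3.2677

The regression of Y on X has slope ρ·σ_Y/σ_X and passes through (μ_X, μ_Y).
E[Y | X=-8.4] = 8.8 + (0.59)·(5.6/4.3)·(-8.4 − (-1.2)) = 8.8 + (0.76837)·(-7.2) = 3.2677.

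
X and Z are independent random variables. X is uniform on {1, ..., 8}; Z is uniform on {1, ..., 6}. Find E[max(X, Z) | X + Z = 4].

P(X + Z = 4) = 1/16.
Summing max(X,Z)·P(x,y) over outcomes with X + Z = 4 gives 1/6.
E[max(X, Z) | X + Z = 4] = (1/6) / (1/16) = 8/3.

8/3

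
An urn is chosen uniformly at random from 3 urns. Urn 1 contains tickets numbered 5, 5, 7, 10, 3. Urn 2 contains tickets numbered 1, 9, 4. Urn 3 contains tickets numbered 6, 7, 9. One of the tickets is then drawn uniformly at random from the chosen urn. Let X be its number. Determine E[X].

6

E[X | urn 1] = (5+5+7+10+3)/5 = 6.
E[X | urn 2] = (1+9+4)/3 = 14/3.
E[X | urn 3] = (6+7+9)/3 = 22/3.
By the law of total expectation,
E[X] = (1/3)·(6) + (1/3)·(14/3) + (1/3)·(22/3) = 6.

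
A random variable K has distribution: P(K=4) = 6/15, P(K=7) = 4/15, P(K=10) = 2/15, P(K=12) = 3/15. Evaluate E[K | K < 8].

26/5

P(K < 8) = 2/3.
Σ over the event: 4·2/5 + 7·4/15 = 52/15.
E[K | K < 8] = (52/15) / (2/3) = 26/5.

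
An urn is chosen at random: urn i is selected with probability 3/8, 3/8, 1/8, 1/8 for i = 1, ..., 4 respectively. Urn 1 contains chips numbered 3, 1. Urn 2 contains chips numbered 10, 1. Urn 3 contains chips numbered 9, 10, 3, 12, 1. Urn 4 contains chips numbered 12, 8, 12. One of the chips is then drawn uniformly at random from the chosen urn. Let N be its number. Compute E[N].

E[N | urn 1] = (3+1)/2 = 2.
E[N | urn 2] = (10+1)/2 = 11/2.
E[N | urn 3] = (9+10+3+12+1)/5 = 7.
E[N | urn 4] = (12+8+12)/3 = 32/3.
E[N] = (3/8)·(2) + (3/8)·(11/2) + (1/8)·(7) + (1/8)·(32/3) = 241/48.

241/48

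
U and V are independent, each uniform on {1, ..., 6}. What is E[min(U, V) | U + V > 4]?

P(U + V > 4) = 5/6.
Summing min(U,V)·P(x,y) over outcomes with U + V > 4 gives 7/3.
E[min(U, V) | U + V > 4] = (7/3) / (5/6) = 14/5.

14/5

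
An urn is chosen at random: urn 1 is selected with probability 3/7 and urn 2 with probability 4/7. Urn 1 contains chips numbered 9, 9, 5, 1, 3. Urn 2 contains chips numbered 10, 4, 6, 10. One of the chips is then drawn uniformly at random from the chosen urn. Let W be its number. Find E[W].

33/5

E[W | urn 1] = (9+9+5+1+3)/5 = 27/5.
E[W | urn 2] = (10+4+6+10)/4 = 15/2.
By the law of total expectation,
E[W] = (3/7)·(27/5) + (4/7)·(15/2) = 33/5.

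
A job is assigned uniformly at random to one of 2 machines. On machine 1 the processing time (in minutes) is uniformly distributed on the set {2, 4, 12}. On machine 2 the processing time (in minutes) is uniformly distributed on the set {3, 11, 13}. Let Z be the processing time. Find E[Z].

15/2

E[Z | machine 1] = (2+4+12)/3 = 6.
E[Z | machine 2] = (3+11+13)/3 = 9.
By the law of total expectation,
E[Z] = (1/2)·(6) + (1/2)·(9) = 15/2.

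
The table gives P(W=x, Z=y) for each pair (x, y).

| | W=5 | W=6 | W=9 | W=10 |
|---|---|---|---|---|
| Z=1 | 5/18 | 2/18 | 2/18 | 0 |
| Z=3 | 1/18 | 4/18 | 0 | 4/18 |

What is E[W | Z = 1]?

55/9

P(Z = 1) = 1/2.
Σ W·P over the event = 5·(5/18) + 6·(2/18) + 9·(2/18) = 55/18.
E[W | Z = 1] = (55/18) / (1/2) = 55/9.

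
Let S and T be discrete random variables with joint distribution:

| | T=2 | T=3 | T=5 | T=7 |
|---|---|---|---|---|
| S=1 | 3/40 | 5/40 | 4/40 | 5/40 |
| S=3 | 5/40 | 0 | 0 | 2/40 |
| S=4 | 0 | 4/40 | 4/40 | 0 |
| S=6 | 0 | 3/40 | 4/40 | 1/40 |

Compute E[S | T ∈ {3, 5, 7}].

25/8

P(T ∈ {3, 5, 7}) = 4/5.
Summing S·P(S=x,T=y) over the conditioning event gives 5/2.
E[S | T ∈ {3, 5, 7}] = (5/2) / (4/5) = 25/8.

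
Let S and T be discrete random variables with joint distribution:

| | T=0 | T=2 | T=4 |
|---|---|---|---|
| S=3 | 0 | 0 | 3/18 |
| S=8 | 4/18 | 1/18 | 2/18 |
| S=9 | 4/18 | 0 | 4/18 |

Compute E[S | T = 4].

61/9

P(T = 4) = 1/2.
Σ S·P over the event = 3·(3/18) + 8·(2/18) + 9·(4/18) = 61/18.
E[S | T = 4] = (61/18) / (1/2) = 61/9.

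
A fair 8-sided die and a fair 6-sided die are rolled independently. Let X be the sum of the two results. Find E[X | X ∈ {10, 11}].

94/9

P(X ∈ {10, 11}) = 3/16.
Σ over the event: 10·5/48 + 11·1/12 = 47/24.
E[X | X ∈ {10, 11}] = (47/24) / (3/16) = 94/9.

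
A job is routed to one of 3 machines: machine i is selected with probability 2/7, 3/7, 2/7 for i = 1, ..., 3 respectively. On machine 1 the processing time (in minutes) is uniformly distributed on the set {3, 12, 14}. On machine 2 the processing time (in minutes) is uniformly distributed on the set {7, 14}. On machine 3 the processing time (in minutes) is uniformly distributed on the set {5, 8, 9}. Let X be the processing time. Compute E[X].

E[X | machine 1] = (3+12+14)/3 = 29/3.
E[X | machine 2] = (7+14)/2 = 21/2.
E[X | machine 3] = (5+8+9)/3 = 22/3.
By the law of total expectation,
E[X] = (2/7)·(29/3) + (3/7)·(21/2) + (2/7)·(22/3) = 131/14.

131/14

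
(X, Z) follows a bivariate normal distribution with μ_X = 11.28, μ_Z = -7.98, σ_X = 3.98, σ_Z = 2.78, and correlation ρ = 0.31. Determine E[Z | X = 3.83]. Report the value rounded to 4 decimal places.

-9.5932

For a bivariate normal, E[Z | X=x] = μ_Z + ρ·(σ_Z/σ_X)·(x − μ_X).
E[Z | X=3.83] = -7.98 + (0.31)·(2.78/3.98)·(3.83 − (11.28)) = -7.98 + (0.216533)·(-7.45) = -9.5932.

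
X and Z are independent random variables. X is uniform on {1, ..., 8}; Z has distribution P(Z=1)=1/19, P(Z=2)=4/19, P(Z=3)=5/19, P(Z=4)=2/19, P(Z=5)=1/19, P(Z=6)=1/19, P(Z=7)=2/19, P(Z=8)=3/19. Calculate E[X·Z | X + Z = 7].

73/7

P(X + Z = 7) = 7/76.
Summing XZ·P(x,y) over outcomes with X + Z = 7 gives 73/76.
E[X·Z | X + Z = 7] = (73/76) / (7/76) = 73/7.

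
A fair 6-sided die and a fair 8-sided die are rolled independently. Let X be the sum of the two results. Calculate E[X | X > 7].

P(X > 7) = 9/16.
Σ over the event: 8·1/8 + 9·1/8 + 10·5/48 + 11·1/12 + 12·1/16 + 13·1/24 + 14·1/48 = 17/3.
E[X | X > 7] = (17/3) / (9/16) = 272/27.

272/27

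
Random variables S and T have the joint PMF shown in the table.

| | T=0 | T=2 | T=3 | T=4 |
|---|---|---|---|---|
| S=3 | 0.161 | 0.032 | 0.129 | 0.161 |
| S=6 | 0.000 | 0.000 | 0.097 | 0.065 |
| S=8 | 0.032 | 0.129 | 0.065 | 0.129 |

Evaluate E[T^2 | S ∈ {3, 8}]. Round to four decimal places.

8.3890

P(S ∈ {3, 8}) = 0.838.
Summing T^2·P(S=x,T=y) over the conditioning event gives 7.030.
E[T^2 | S ∈ {3, 8}] = (7.030) / (0.838) = 8.3890.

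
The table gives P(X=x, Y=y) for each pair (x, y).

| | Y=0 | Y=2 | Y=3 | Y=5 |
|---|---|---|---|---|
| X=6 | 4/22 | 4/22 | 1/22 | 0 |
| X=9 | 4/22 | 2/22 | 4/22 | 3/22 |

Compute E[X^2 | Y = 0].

P(Y = 0) = 4/11.
Summing X^2·P(X=x,Y=y) over the conditioning event gives 234/11.
E[X^2 | Y = 0] = (234/11) / (4/11) = 117/2.

117/2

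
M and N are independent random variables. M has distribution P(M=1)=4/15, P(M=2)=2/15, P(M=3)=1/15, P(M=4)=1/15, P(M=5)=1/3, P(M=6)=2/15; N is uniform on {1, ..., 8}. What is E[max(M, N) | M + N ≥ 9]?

P(M + N ≥ 9) = 13/30.
Summing max(M,N)·P(x,y) over outcomes with M + N ≥ 9 gives 57/20.
E[max(M, N) | M + N ≥ 9] = (57/20) / (13/30) = 171/26.

171/26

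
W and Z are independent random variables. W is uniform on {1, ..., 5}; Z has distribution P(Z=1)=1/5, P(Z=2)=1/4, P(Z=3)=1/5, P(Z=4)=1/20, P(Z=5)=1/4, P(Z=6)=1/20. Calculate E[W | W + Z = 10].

29/6

P(W + Z = 10) = 3/50.
Summing W·P(x,y) over outcomes with W + Z = 10 gives 29/100.
E[W | W + Z = 10] = (29/100) / (3/50) = 29/6.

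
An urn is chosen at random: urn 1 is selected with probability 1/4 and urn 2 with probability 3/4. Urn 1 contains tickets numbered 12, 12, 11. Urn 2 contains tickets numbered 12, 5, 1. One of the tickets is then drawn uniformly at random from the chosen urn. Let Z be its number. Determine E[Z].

E[Z | urn 1] = (12+12+11)/3 = 35/3.
E[Z | urn 2] = (12+5+1)/3 = 6.
E[Z] = (1/4)·(35/3) + (3/4)·(6) = 89/12.

89/12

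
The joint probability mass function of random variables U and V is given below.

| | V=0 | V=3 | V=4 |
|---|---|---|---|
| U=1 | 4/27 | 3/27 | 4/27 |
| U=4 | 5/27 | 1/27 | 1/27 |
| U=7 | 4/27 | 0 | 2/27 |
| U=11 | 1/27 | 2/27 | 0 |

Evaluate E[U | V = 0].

9/2

P(V = 0) = 14/27.
Σ U·P over the event = 1·(4/27) + 4·(5/27) + 7·(4/27) + 11·(1/27) = 7/3.
E[U | V = 0] = (7/3) / (14/27) = 9/2.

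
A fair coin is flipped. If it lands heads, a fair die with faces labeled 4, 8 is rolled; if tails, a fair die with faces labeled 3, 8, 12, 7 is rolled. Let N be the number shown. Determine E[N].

E[N | heads] = (4+8)/2 = 6.
E[N | tails] = (3+8+12+7)/4 = 15/2.
By the law of total expectation,
E[N] = (1/2)·(6) + (1/2)·(15/2) = 27/4.

27/4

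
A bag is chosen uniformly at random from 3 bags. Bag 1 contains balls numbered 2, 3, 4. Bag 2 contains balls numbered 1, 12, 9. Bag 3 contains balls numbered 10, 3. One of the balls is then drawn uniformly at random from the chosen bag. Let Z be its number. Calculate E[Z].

101/18

E[Z | bag 1] = (2+3+4)/3 = 3.
E[Z | bag 2] = (1+12+9)/3 = 22/3.
E[Z | bag 3] = (10+3)/2 = 13/2.
By the law of total expectation,
E[Z] = (1/3)·(3) + (1/3)·(22/3) + (1/3)·(13/2) = 101/18.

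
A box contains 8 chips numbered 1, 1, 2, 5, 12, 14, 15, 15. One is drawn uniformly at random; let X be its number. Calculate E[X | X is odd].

37/5

P(X is odd) = 5/8.
Σ over the event: 1·1/4 + 5·1/8 + 15·1/4 = 37/8.
E[X | X is odd] = (37/8) / (5/8) = 37/5.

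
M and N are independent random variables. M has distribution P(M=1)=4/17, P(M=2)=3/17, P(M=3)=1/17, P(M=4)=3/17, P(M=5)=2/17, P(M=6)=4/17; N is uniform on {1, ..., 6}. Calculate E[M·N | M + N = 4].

P(M + N = 4) = 4/51.
Summing MN·P(x,y) over outcomes with M + N = 4 gives 9/34.
E[M·N | M + N = 4] = (9/34) / (4/51) = 27/8.

27/8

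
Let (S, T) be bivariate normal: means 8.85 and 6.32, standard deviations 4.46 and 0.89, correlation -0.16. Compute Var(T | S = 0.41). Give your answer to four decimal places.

0.7718

For a bivariate normal, Var(T | S=x) = σ_T²(1 − ρ²).
Var(T | S=0.41) = (0.89)²·(1 − (-0.16)²) = 0.7921·0.9744 = 0.7718.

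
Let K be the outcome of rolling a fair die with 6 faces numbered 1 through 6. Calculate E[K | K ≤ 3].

2

Given K ≤ 3, K is equally likely to be any of {1, 2, 3}.
E[K | K ≤ 3] = (1 + 2 + 3) / 3 = 2.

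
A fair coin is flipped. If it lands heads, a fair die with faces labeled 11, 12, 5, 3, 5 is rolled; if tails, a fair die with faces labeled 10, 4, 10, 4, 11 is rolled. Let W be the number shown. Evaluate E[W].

E[W | heads] = (11+12+5+3+5)/5 = 36/5.
E[W | tails] = (10+4+10+4+11)/5 = 39/5.
By the law of total expectation,
E[W] = (1/2)·(36/5) + (1/2)·(39/5) = 15/2.

15/2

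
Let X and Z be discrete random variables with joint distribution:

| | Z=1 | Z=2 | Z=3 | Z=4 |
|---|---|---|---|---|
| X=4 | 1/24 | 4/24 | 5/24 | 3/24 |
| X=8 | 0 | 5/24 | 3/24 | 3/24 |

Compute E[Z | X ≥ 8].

31/11

P(X ≥ 8) = 11/24.
Σ Z·P over the event = 2·(5/24) + 3·(3/24) + 4·(3/24) = 31/24.
E[Z | X ≥ 8] = (31/24) / (11/24) = 31/11.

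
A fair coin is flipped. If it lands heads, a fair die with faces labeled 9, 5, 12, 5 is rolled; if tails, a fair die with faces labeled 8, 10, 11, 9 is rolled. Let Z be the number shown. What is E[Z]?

E[Z | heads] = (9+5+12+5)/4 = 31/4.
E[Z | tails] = (8+10+11+9)/4 = 19/2.
By the law of total expectation,
E[Z] = (1/2)·(31/4) + (1/2)·(19/2) = 69/8.

69/8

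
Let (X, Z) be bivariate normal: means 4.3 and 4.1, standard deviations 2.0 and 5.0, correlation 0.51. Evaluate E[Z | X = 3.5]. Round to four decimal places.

For a bivariate normal, E[Z | X=x] = μ_Z + ρ·(σ_Z/σ_X)·(x − μ_X).
E[Z | X=3.5] = 4.1 + (0.51)·(5.0/2.0)·(3.5 − (4.3)) = 4.1 + (1.275)·(-0.8) = 3.0800.

3.0800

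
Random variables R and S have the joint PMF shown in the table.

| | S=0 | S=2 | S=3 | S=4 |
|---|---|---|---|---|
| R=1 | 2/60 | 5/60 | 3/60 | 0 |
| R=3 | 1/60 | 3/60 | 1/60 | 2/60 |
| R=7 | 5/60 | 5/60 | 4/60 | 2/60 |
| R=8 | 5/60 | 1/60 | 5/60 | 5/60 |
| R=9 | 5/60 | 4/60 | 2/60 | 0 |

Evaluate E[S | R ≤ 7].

2

P(R ≤ 7) = 11/20.
Summing S·P(R=x,S=y) over the conditioning event gives 11/10.
E[S | R ≤ 7] = (11/10) / (11/20) = 2.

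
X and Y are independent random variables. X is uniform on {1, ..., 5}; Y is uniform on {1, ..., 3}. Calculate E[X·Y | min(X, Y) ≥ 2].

P(min(X, Y) ≥ 2) = 8/15.
Summing XY·P(x,y) over outcomes with min(X, Y) ≥ 2 gives 14/3.
E[X·Y | min(X, Y) ≥ 2] = (14/3) / (8/15) = 35/4.

35/4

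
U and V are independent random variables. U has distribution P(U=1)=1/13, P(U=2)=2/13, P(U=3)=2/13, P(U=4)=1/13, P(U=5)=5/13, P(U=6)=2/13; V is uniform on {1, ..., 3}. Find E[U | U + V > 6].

P(U + V > 6) = 17/39.
Summing U·P(x,y) over outcomes with U + V > 6 gives 30/13.
E[U | U + V > 6] = (30/13) / (17/39) = 90/17.

90/17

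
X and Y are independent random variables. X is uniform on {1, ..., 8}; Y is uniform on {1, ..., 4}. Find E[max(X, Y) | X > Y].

62/11

P(X > Y) = 11/16.
Summing max(X,Y)·P(x,y) over outcomes with X > Y gives 31/8.
E[max(X, Y) | X > Y] = (31/8) / (11/16) = 62/11.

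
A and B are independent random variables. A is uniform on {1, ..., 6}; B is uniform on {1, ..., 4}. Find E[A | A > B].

P(A > B) = 7/12.
Summing A·P(x,y) over outcomes with A > B gives 8/3.
E[A | A > B] = (8/3) / (7/12) = 32/7.

32/7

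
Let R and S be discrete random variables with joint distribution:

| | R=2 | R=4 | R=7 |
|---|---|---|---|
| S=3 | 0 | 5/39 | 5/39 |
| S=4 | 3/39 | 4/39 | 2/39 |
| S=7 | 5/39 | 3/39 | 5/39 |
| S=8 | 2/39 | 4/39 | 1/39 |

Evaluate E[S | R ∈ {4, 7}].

150/29

P(R ∈ {4, 7}) = 29/39.
Σ S·P over the event = 3·(5/39) + 4·(4/39) + 7·(3/39) + 8·(4/39) + 3·(5/39) + 4·(2/39) + 7·(5/39) + 8·(1/39) = 50/13.
E[S | R ∈ {4, 7}] = (50/13) / (29/39) = 150/29.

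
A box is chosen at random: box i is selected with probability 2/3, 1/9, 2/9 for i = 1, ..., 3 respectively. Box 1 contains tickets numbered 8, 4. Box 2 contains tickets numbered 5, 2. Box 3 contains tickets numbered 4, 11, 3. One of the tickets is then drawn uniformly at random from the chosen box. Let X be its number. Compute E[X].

E[X | box 1] = (8+4)/2 = 6.
E[X | box 2] = (5+2)/2 = 7/2.
E[X | box 3] = (4+11+3)/3 = 6.
By the law of total expectation,
E[X] = (2/3)·(6) + (1/9)·(7/2) + (2/9)·(6) = 103/18.

103/18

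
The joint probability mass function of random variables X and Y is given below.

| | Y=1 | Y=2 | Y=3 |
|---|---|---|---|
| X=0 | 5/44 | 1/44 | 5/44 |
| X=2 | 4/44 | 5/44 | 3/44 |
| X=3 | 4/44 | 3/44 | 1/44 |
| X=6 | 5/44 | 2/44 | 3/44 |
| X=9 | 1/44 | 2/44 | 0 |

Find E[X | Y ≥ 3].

9/4

P(Y ≥ 3) = 3/11.
Σ X·P over the event = 0·(5/44) + 2·(3/44) + 3·(1/44) + 6·(3/44) = 27/44.
E[X | Y ≥ 3] = (27/44) / (3/11) = 9/4.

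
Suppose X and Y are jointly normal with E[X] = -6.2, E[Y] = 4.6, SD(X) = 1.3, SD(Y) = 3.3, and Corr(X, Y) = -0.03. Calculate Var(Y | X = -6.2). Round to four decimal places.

10.8802

Var(Y | X=x) = (1 − ρ²)·σ_Y².
Var(Y | X=-6.2) = (3.3)²·(1 − (-0.03)²) = 10.89·0.9991 = 10.8802.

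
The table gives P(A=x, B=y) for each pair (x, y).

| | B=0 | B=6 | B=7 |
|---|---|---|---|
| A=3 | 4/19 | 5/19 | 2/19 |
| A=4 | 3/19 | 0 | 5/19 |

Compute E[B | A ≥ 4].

P(A ≥ 4) = 8/19.
Summing B·P(A=x,B=y) over the conditioning event gives 35/19.
E[B | A ≥ 4] = (35/19) / (8/19) = 35/8.

35/8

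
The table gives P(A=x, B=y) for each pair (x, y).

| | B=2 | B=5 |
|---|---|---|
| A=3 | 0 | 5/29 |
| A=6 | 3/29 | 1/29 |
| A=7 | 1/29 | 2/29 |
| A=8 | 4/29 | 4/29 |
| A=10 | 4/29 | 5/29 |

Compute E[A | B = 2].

P(B = 2) = 12/29.
Σ A·P over the event = 6·(3/29) + 7·(1/29) + 8·(4/29) + 10·(4/29) = 97/29.
E[A | B = 2] = (97/29) / (12/29) = 97/12.

97/12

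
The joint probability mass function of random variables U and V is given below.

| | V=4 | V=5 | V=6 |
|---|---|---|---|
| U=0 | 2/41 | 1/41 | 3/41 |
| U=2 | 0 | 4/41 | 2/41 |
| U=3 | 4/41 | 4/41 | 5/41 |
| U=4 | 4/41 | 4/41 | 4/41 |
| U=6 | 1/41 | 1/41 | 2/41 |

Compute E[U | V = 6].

47/16

P(V = 6) = 16/41.
Σ U·P over the event = 0·(3/41) + 2·(2/41) + 3·(5/41) + 4·(4/41) + 6·(2/41) = 47/41.
E[U | V = 6] = (47/41) / (16/41) = 47/16.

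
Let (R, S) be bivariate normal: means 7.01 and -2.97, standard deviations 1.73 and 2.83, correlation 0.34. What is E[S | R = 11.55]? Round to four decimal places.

The regression of S on R has slope ρ·σ_S/σ_R and passes through (μ_R, μ_S).
E[S | R=11.55] = -2.97 + (0.34)·(2.83/1.73)·(11.55 − (7.01)) = -2.97 + (0.55618)·(4.54) = -0.4449.

-0.4449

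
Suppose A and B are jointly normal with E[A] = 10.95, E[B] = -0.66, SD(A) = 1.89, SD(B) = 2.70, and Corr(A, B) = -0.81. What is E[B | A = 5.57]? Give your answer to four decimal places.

The regression of B on A has slope ρ·σ_B/σ_A and passes through (μ_A, μ_B).
E[B | A=5.57] = -0.66 + (-0.81)·(2.70/1.89)·(5.57 − (10.95)) = -0.66 + (-1.15714)·(-5.38) = 5.5654.

5.5654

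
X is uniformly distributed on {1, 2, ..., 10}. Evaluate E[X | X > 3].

7

Given X > 3, X is equally likely to be any of {4, 5, 6, 7, 8, 9, 10}.
E[X | X > 3] = (4 + 5 + 6 + 7 + 8 + 9 + 10) / 7 = 7.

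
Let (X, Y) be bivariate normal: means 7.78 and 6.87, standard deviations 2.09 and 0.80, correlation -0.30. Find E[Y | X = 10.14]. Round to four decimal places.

6.5990

For a bivariate normal, E[Y | X=x] = μ_Y + ρ·(σ_Y/σ_X)·(x − μ_X).
E[Y | X=10.14] = 6.87 + (-0.30)·(0.80/2.09)·(10.14 − (7.78)) = 6.87 + (-0.11483)·(2.36) = 6.5990.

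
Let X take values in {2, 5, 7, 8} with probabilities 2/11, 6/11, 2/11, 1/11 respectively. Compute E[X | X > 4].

52/9

P(X > 4) = 9/11.
Σ over the event: 5·6/11 + 7·2/11 + 8·1/11 = 52/11.
E[X | X > 4] = (52/11) / (9/11) = 52/9.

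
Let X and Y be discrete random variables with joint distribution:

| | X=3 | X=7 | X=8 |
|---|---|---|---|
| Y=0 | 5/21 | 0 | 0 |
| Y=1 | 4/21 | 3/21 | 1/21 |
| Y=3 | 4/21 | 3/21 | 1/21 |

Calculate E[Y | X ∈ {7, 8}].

2

P(X ∈ {7, 8}) = 8/21.
Σ Y·P over the event = 1·(3/21) + 3·(3/21) + 1·(1/21) + 3·(1/21) = 16/21.
E[Y | X ∈ {7, 8}] = (16/21) / (8/21) = 2.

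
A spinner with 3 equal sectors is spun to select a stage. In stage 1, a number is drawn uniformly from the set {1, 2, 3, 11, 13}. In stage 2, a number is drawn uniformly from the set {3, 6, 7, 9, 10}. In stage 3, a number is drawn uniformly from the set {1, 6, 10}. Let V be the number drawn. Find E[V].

56/9

E[V | stage 1] = (1+2+3+11+13)/5 = 6.
E[V | stage 2] = (3+6+7+9+10)/5 = 7.
E[V | stage 3] = (1+6+10)/3 = 17/3.
By the law of total expectation,
E[V] = (1/3)·(6) + (1/3)·(7) + (1/3)·(17/3) = 56/9.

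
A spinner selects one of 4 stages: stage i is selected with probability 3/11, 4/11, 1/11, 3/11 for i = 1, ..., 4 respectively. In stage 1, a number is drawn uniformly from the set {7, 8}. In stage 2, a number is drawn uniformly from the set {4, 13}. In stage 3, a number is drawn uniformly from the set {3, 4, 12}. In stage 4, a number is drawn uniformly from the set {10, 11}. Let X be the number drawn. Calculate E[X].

283/33

E[X | stage 1] = (7+8)/2 = 15/2.
E[X | stage 2] = (4+13)/2 = 17/2.
E[X | stage 3] = (3+4+12)/3 = 19/3.
E[X | stage 4] = (10+11)/2 = 21/2.
By the law of total expectation,
E[X] = (3/11)·(15/2) + (4/11)·(17/2) + (1/11)·(19/3) + (3/11)·(21/2) = 283/33.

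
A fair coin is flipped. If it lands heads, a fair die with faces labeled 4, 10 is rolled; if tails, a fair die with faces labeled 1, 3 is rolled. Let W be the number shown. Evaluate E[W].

E[W | heads] = (4+10)/2 = 7.
E[W | tails] = (1+3)/2 = 2.
By the law of total expectation,
E[W] = (1/2)·(7) + (1/2)·(2) = 9/2.

9/2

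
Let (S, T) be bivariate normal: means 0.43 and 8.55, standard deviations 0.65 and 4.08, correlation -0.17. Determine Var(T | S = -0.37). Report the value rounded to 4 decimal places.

16.1653

Var(T | S=x) = (1 − ρ²)·σ_T².
Var(T | S=-0.37) = (4.08)²·(1 − (-0.17)²) = 16.6464·0.9711 = 16.1653.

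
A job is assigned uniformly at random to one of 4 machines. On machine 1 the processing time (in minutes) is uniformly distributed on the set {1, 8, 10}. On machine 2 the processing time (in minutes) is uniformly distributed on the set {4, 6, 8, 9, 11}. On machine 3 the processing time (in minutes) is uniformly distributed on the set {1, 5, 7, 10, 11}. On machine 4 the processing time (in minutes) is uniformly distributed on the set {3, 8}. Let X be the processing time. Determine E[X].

E[X | machine 1] = (1+8+10)/3 = 19/3.
E[X | machine 2] = (4+6+8+9+11)/5 = 38/5.
E[X | machine 3] = (1+5+7+10+11)/5 = 34/5.
E[X | machine 4] = (3+8)/2 = 11/2.
By the law of total expectation,
E[X] = (1/4)·(19/3) + (1/4)·(38/5) + (1/4)·(34/5) + (1/4)·(11/2) = 787/120.

787/120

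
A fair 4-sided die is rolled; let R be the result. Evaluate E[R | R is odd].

Given R is odd, R is equally likely to be any of {1, 3}.
E[R | R is odd] = (1 + 3) / 2 = 2.

2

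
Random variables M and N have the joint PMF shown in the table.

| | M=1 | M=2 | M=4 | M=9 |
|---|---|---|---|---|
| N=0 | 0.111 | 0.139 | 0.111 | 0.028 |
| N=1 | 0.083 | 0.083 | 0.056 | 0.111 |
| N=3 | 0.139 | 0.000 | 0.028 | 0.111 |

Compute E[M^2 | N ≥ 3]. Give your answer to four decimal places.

34.4532

P(N ≥ 3) = 0.278.
Σ M^2·P over the event = 1·(0.139) + 16·(0.028) + 81·(0.111) = 9.578.
E[M^2 | N ≥ 3] = (9.578) / (0.278) = 34.4532.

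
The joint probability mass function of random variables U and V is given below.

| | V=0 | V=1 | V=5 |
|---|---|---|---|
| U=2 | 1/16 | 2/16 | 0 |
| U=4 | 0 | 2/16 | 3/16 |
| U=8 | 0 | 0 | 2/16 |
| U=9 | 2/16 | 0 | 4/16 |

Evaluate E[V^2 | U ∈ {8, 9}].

P(U ∈ {8, 9}) = 1/2.
Σ V^2·P over the event = 25·(2/16) + 0·(2/16) + 25·(4/16) = 75/8.
E[V^2 | U ∈ {8, 9}] = (75/8) / (1/2) = 75/4.

75/4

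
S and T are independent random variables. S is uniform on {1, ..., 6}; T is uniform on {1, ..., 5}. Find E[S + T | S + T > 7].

9

Outcomes with S + T > 7: (3,5), (4,4), (4,5), (5,3), (5,4), (5,5), (6,2), (6,3), (6,4), (6,5), each with probability 1/30.
E[S + T | S + T > 7] = (8 + 8 + 9 + 8 + 9 + 10 + 8 + 9 + 10 + 11) / 10 = 9.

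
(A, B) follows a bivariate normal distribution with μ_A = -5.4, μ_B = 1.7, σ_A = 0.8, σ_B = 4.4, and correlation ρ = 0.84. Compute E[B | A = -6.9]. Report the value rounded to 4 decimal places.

-5.2300

E[B | A=x] = μ_B + ρ(σ_B/σ_A)(x − μ_A) for jointly normal variables.
E[B | A=-6.9] = 1.7 + (0.84)·(4.4/0.8)·(-6.9 − (-5.4)) = 1.7 + (4.62)·(-1.5) = -5.2300.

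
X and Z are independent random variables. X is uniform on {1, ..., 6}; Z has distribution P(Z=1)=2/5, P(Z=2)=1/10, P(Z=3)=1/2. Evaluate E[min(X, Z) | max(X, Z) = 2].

P(max(X, Z) = 2) = 1/10.
Summing min(X,Z)·P(x,y) over outcomes with max(X, Z) = 2 gives 7/60.
E[min(X, Z) | max(X, Z) = 2] = (7/60) / (1/10) = 7/6.

7/6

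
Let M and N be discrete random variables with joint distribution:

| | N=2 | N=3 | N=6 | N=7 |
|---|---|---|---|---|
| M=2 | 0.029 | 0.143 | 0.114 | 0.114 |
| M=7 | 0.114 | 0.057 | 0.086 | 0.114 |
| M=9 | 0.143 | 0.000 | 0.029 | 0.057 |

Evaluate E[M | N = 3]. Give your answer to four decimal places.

P(N = 3) = 0.200.
Summing M·P(M=x,N=y) over the conditioning event gives 0.685.
E[M | N = 3] = (0.685) / (0.200) = 3.4250.

3.4250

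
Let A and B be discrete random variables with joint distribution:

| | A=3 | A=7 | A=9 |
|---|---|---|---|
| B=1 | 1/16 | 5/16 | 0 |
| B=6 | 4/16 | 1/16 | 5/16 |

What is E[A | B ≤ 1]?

P(B ≤ 1) = 3/8.
Σ A·P over the event = 3·(1/16) + 7·(5/16) = 19/8.
E[A | B ≤ 1] = (19/8) / (3/8) = 19/3.

19/3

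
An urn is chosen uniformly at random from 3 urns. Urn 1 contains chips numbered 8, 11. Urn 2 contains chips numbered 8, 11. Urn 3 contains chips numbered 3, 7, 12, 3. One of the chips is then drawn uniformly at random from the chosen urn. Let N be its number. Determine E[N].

E[N | urn 1] = (8+11)/2 = 19/2.
E[N | urn 2] = (8+11)/2 = 19/2.
E[N | urn 3] = (3+7+12+3)/4 = 25/4.
By the law of total expectation,
E[N] = (1/3)·(19/2) + (1/3)·(19/2) + (1/3)·(25/4) = 101/12.

101/12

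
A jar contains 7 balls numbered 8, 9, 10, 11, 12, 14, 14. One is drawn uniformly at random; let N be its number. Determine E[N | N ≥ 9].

P(N ≥ 9) = 6/7.
Σ over the event: 9·1/7 + 10·1/7 + 11·1/7 + 12·1/7 + 14·2/7 = 10.
E[N | N ≥ 9] = (10) / (6/7) = 35/3.

35/3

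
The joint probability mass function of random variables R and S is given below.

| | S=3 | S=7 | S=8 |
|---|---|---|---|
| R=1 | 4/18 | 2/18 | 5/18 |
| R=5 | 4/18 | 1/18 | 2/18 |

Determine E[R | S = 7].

7/3

P(S = 7) = 1/6.
Σ R·P over the event = 1·(2/18) + 5·(1/18) = 7/18.
E[R | S = 7] = (7/18) / (1/6) = 7/3.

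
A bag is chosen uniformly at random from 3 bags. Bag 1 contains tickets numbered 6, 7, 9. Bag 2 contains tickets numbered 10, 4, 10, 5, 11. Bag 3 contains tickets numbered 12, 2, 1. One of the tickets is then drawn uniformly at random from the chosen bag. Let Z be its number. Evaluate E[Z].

E[Z | bag 1] = (6+7+9)/3 = 22/3.
E[Z | bag 2] = (10+4+10+5+11)/5 = 8.
E[Z | bag 3] = (12+2+1)/3 = 5.
E[Z] = (1/3)·(22/3) + (1/3)·(8) + (1/3)·(5) = 61/9.

61/9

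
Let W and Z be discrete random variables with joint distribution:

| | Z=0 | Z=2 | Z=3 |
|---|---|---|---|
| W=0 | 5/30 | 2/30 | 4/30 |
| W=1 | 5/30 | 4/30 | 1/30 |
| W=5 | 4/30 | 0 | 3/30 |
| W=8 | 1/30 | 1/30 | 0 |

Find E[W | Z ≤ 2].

45/22

P(Z ≤ 2) = 11/15.
Σ W·P over the event = 0·(5/30) + 0·(2/30) + 1·(5/30) + 1·(4/30) + 5·(4/30) + 8·(1/30) + 8·(1/30) = 3/2.
E[W | Z ≤ 2] = (3/2) / (11/15) = 45/22.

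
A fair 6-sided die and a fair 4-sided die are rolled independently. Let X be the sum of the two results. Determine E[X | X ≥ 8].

26/3

P(X ≥ 8) = 1/4.
Σ over the event: 8·1/8 + 9·1/12 + 10·1/24 = 13/6.
E[X | X ≥ 8] = (13/6) / (1/4) = 26/3.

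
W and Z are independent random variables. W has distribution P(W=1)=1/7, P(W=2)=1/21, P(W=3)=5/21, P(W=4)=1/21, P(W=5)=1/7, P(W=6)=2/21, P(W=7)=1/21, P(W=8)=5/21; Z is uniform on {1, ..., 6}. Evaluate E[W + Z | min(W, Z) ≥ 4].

P(min(W, Z) ≥ 4) = 2/7.
Summing (W+Z)·P(x,y) over outcomes with min(W, Z) ≥ 4 gives 23/7.
E[W + Z | min(W, Z) ≥ 4] = (23/7) / (2/7) = 23/2.

23/2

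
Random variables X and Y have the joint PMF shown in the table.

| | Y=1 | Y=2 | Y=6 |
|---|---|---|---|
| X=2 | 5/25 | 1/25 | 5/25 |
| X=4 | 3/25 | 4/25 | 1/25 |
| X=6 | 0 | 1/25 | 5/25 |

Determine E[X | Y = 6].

P(Y = 6) = 11/25.
Σ X·P over the event = 2·(5/25) + 4·(1/25) + 6·(5/25) = 44/25.
E[X | Y = 6] = (44/25) / (11/25) = 4.

4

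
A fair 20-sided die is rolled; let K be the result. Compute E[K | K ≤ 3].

2

Given K ≤ 3, K is equally likely to be any of {1, 2, 3}.
E[K | K ≤ 3] = (1 + 2 + 3) / 3 = 2.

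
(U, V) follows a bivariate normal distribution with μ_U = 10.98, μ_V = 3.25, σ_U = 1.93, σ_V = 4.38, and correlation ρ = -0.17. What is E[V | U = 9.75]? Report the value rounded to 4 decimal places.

For a bivariate normal, E[V | U=x] = μ_V + ρ·(σ_V/σ_U)·(x − μ_U).
E[V | U=9.75] = 3.25 + (-0.17)·(4.38/1.93)·(9.75 − (10.98)) = 3.25 + (-0.3858)·(-1.23) = 3.7245.

3.7245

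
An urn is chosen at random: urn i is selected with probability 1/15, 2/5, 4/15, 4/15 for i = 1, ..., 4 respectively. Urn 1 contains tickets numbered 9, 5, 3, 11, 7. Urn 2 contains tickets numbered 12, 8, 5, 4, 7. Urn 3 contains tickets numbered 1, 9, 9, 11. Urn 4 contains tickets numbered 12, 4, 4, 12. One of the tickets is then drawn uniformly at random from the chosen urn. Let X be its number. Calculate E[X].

E[X | urn 1] = (9+5+3+11+7)/5 = 7.
E[X | urn 2] = (12+8+5+4+7)/5 = 36/5.
E[X | urn 3] = (1+9+9+11)/4 = 15/2.
E[X | urn 4] = (12+4+4+12)/4 = 8.
By the law of total expectation,
E[X] = (1/15)·(7) + (2/5)·(36/5) + (4/15)·(15/2) + (4/15)·(8) = 187/25.

187/25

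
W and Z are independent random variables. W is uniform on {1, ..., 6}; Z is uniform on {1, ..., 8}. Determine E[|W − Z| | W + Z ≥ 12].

P(W + Z ≥ 12) = 1/8.
Summing |W−Z|·P(x,y) over outcomes with W + Z ≥ 12 gives 1/4.
E[|W − Z| | W + Z ≥ 12] = (1/4) / (1/8) = 2.

2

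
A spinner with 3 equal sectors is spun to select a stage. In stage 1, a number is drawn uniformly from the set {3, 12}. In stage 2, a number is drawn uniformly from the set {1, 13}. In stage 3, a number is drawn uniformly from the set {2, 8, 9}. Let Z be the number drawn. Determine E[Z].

125/18

E[Z | stage 1] = (3+12)/2 = 15/2.
E[Z | stage 2] = (1+13)/2 = 7.
E[Z | stage 3] = (2+8+9)/3 = 19/3.
E[Z] = (1/3)·(15/2) + (1/3)·(7) + (1/3)·(19/3) = 125/18.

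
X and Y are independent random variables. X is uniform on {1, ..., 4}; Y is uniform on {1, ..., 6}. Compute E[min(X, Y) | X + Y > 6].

29/10

P(X + Y > 6) = 5/12.
Summing min(X,Y)·P(x,y) over outcomes with X + Y > 6 gives 29/24.
E[min(X, Y) | X + Y > 6] = (29/24) / (5/12) = 29/10.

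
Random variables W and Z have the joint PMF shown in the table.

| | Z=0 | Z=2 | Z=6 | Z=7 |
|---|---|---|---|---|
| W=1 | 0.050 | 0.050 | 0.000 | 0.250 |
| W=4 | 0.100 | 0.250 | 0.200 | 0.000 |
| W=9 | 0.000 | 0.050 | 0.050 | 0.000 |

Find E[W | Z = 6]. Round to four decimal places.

5.0000

P(Z = 6) = 0.250.
Summing W·P(W=x,Z=y) over the conditioning event gives 1.250.
E[W | Z = 6] = (1.250) / (0.250) = 5.0000.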